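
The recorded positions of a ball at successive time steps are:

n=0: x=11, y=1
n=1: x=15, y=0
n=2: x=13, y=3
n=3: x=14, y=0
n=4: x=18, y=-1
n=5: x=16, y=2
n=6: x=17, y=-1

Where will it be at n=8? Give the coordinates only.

x=19, y=1

The moves between consecutive positions are (+4, -1), (-2, +3), (+1, -3), (+4, -1), (-2, +3), (+1, -3); they repeat the 3-cycle [(+4, -1), (-2, +3), (+1, -3)].
step 7: apply (+4, -1) → x=21, y=-2
step 8: apply (-2, +3) → x=19, y=1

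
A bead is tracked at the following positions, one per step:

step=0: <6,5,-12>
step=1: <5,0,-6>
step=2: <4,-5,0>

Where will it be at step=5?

Each step adds <-1,-5,+6> to the position.
step 3: <4,-5,0> + <-1,-5,+6> → <3,-10,6>
step 4: <3,-10,6> + <-1,-5,+6> → <2,-15,12>
step 5: <2,-15,12> + <-1,-5,+6> → <1,-20,18>

<1,-20,18>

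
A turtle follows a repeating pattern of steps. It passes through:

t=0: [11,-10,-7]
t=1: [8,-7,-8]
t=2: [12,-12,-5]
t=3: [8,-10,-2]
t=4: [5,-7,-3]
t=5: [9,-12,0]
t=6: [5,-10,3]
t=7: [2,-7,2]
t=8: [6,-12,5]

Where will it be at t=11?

Step-to-step displacements: [-3,+3,-1], [+4,-5,+3], [-4,+2,+3], [-3,+3,-1], [+4,-5,+3], [-4,+2,+3], [-3,+3,-1], [+4,-5,+3] — a repeating cycle of length 3.
step 9: apply [-4,+2,+3] → [2,-10,8]
step 10: apply [-3,+3,-1] → [-1,-7,7]
step 11: apply [+4,-5,+3] → [3,-12,10]

[3,-12,10]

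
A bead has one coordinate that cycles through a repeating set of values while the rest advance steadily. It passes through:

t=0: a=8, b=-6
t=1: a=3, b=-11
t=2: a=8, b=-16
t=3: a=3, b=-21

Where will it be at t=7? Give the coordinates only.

A: cycles through 8, 3 every 2 steps. Step 7 lands at position 1 of the cycle → 3.
B: linear, -5 per step → -41 at step 7.

a=3, b=-41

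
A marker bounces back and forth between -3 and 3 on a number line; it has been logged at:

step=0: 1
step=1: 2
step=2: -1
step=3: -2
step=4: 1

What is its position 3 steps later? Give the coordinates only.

The value reflects between -3 and 3, moving 3 per step.
  step 5: 1 → 2
  step 6: 2 → -1
  step 7: -1 → -2

-2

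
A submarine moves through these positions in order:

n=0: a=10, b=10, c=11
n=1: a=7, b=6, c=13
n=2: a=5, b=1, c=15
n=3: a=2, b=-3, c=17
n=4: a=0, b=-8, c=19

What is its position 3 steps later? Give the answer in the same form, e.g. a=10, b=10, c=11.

The moves between consecutive positions are (-3, -4, +2), (-2, -5, +2), (-3, -4, +2), (-2, -5, +2); they repeat the 2-cycle [(-3, -4, +2), (-2, -5, +2)].
step 5: apply (-3, -4, +2) → a=-3, b=-12, c=21
step 6: apply (-2, -5, +2) → a=-5, b=-17, c=23
step 7: apply (-3, -4, +2) → a=-8, b=-21, c=25

a=-8, b=-21, c=25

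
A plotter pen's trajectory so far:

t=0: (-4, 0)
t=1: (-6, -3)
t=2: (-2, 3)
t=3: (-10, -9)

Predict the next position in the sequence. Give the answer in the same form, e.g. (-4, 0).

(6, 15)

The jumps are (-2, -3), (+4, +6), (-8, -12) — a geometric progression with ratio -2.
step 4: (-10, -9) + (+16, +24) → (6, 15)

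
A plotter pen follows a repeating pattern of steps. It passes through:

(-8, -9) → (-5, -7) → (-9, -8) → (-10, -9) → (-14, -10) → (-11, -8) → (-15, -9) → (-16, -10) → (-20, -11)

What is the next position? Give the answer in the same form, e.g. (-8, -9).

Differencing gives (+3, +2), (-4, -1), (-1, -1), (-4, -1), (+3, +2), (-4, -1), (-1, -1), (-4, -1). This is the pattern (+3, +2), (-4, -1), (-1, -1), (-4, -1) repeated.
step 9: apply (+3, +2) → (-17, -9)

(-17, -9)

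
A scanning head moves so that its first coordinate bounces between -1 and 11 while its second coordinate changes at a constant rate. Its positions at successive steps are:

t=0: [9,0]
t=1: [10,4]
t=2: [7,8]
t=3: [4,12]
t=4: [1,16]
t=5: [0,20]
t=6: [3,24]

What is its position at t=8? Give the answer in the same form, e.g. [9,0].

[9,32]

The first coordinate reflects between -1 and 11, moving 3 per step.
  step 7: 3 → 6
  step 8: 6 → 9
The second coordinate changes by +4 each step: at step 8 it is 32.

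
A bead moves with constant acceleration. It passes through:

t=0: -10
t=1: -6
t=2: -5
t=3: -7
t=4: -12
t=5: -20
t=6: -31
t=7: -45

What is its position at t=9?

Taking differences between consecutive positions: +4, +1, -2, -5, -8, -11, -14. These grow by -3 each step.
step 8: -45 − 17 → -62
step 9: -62 − 20 → -82

-82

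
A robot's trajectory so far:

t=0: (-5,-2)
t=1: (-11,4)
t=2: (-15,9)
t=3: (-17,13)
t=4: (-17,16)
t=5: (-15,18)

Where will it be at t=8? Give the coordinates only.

First differences are (-6,+6), (-4,+5), (-2,+4), (+0,+3), (+2,+2); their common second difference is (+2,-1) (constant acceleration).
step 6: (-15,18) + (+4,+1) → (-11,19)
step 7: (-11,19) + (+6,+0) → (-5,19)
step 8: (-5,19) + (+8,-1) → (3,18)

(3,18)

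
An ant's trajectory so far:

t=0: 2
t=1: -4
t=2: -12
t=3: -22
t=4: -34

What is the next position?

-48

First differences are -6, -8, -10, -12; their common second difference is -2 (constant acceleration).
step 5: -34 − 14 → -48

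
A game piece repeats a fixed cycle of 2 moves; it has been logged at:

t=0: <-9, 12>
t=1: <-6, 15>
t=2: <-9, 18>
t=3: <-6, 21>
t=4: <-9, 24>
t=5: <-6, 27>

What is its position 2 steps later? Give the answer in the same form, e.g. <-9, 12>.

The moves between consecutive positions are <+3, +3>, <-3, +3>, <+3, +3>, <-3, +3>, <+3, +3>; they repeat the 2-cycle [<+3, +3>, <-3, +3>].
step 6: apply <-3, +3> → <-9, 30>
step 7: apply <+3, +3> → <-6, 33>

<-6, 33>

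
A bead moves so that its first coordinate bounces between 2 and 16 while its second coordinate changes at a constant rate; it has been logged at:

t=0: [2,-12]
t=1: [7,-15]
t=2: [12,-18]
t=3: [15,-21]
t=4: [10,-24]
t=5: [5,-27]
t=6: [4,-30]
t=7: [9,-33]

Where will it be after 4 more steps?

[3,-45]

The first coordinate travels 5 per step and bounces off the walls at 2 and 16.
  step 8: 9 → 14
  step 9: 14 → 13
  step 10: 13 → 8
  step 11: 8 → 3
The second coordinate changes by -3 each step: at step 11 it is -45.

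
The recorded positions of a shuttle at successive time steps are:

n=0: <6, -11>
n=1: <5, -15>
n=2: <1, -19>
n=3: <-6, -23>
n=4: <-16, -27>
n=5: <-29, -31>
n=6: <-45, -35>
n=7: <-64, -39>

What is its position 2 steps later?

Successive displacements: <-1, -4>, <-4, -4>, <-7, -4>, <-10, -4>, <-13, -4>, <-16, -4>, <-19, -4> — each changes by <-3, +0>.
step 8: <-64, -39> + <-22, -4> → <-86, -43>
step 9: <-86, -43> + <-25, -4> → <-111, -47>

<-111, -47>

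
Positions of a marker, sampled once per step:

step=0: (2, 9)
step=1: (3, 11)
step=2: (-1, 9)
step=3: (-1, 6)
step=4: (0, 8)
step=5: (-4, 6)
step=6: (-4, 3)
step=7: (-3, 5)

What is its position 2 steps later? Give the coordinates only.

(-7, 0)

Differencing gives (+1, +2), (-4, -2), (+0, -3), (+1, +2), (-4, -2), (+0, -3), (+1, +2). This is the pattern (+1, +2), (-4, -2), (+0, -3) repeated.
step 8: apply (-4, -2) → (-7, 3)
step 9: apply (+0, -3) → (-7, 0)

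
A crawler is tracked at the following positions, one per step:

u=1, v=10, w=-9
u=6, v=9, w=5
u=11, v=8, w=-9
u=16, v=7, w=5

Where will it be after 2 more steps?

The u coordinate changes by +5 each step, so at step 5 it is 1 + 5·(5) = 26.
The v coordinate changes by -1 each step, so at step 5 it is 10 + 5·(-1) = 5.
The w coordinate repeats the cycle [-9, 5] with period 2; step 5 mod 2 = 1, giving 5.

u=26, v=5, w=5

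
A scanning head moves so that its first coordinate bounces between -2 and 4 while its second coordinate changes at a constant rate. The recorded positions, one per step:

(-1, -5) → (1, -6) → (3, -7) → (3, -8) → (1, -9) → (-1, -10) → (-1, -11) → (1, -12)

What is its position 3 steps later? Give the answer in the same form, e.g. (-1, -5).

(1, -15)

The first coordinate travels 2 per step and bounces off the walls at -2 and 4.
  step 8: 1 → 3
  step 9: 3 → 3
  step 10: 3 → 1
The second coordinate changes by -1 each step: at step 10 it is -15.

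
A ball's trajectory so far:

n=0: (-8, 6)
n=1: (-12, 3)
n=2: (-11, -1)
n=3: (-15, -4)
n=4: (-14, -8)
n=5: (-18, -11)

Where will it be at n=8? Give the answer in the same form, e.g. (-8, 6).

(-20, -22)

Differencing gives (-4, -3), (+1, -4), (-4, -3), (+1, -4), (-4, -3). This is the pattern (-4, -3), (+1, -4) repeated.
step 6: apply (+1, -4) → (-17, -15)
step 7: apply (-4, -3) → (-21, -18)
step 8: apply (+1, -4) → (-20, -22)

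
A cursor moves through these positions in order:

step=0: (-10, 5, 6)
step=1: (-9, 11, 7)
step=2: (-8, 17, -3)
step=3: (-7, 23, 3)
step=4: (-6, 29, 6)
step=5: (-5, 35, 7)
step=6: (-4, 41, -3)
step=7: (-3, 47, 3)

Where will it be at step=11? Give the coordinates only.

(1, 71, 3)

The first coordinate changes by +1 each step, so at step 11 it is -10 + 11·(1) = 1.
The second coordinate changes by +6 each step, so at step 11 it is 5 + 11·(6) = 71.
The third coordinate repeats the cycle [6, 7, -3, 3] with period 4; step 11 mod 4 = 3, giving 3.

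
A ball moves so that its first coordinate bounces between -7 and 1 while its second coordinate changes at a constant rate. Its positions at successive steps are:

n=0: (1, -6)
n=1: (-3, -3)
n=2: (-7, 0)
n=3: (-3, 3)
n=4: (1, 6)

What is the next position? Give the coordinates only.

(-3, 9)

The first coordinate travels 4 per step and bounces off the walls at -7 and 1.
  step 5: 1 → -3
The second coordinate changes by +3 each step: at step 5 it is 9.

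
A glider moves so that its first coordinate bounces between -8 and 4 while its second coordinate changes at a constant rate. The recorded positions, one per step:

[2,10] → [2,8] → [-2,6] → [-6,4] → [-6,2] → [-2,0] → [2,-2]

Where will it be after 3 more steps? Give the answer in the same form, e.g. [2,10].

The first coordinate reflects between -8 and 4, moving 4 per step.
  step 7: 2 → 2
  step 8: 2 → -2
  step 9: -2 → -6
The second coordinate changes by -2 each step: at step 9 it is -8.

[-6,-8]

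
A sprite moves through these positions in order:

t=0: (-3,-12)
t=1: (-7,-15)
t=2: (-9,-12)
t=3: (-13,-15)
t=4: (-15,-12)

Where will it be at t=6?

(-21,-12)

Differencing gives (-4,-3), (-2,+3), (-4,-3), (-2,+3). This is the pattern (-4,-3), (-2,+3) repeated.
step 5: apply (-4,-3) → (-19,-15)
step 6: apply (-2,+3) → (-21,-12)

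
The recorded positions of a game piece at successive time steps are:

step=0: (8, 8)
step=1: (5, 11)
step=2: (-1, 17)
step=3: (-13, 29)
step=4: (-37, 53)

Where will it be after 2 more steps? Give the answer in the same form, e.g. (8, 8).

(-181, 197)

Step-to-step displacements: (-3, +3), (-6, +6), (-12, +12), (-24, +24); each is 2× the previous.
step 5: (-37, 53) + (-48, +48) → (-85, 101)
step 6: (-85, 101) + (-96, +96) → (-181, 197)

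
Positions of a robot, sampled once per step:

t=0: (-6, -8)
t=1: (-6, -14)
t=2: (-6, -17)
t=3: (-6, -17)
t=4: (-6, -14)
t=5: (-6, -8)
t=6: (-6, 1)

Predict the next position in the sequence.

Successive displacements: (+0, -6), (+0, -3), (+0, +0), (+0, +3), (+0, +6), (+0, +9) — each changes by (+0, +3).
step 7: (-6, 1) + (+0, +12) → (-6, 13)

(-6, 13)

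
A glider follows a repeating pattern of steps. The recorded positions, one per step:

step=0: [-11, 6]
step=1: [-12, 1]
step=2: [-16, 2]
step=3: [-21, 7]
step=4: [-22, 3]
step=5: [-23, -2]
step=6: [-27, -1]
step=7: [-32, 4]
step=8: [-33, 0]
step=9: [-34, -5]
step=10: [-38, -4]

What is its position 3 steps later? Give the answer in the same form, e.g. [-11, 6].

[-45, -8]

Differencing gives [-1, -5], [-4, +1], [-5, +5], [-1, -4], [-1, -5], [-4, +1], [-5, +5], [-1, -4], [-1, -5], [-4, +1]. This is the pattern [-1, -5], [-4, +1], [-5, +5], [-1, -4] repeated.
step 11: apply [-5, +5] → [-43, 1]
step 12: apply [-1, -4] → [-44, -3]
step 13: apply [-1, -5] → [-45, -8]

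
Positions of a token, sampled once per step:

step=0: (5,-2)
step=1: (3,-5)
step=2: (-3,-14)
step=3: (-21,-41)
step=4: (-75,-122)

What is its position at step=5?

(-237,-365)

The jumps are (-2,-3), (-6,-9), (-18,-27), (-54,-81) — a geometric progression with ratio 3.
step 5: (-75,-122) + (-162,-243) → (-237,-365)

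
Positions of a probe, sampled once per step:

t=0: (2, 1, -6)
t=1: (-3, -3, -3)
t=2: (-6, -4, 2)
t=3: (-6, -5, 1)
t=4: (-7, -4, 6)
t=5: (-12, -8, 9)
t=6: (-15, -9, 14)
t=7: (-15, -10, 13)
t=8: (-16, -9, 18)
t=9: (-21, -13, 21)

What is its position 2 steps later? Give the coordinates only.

The moves between consecutive positions are (-5, -4, +3), (-3, -1, +5), (+0, -1, -1), (-1, +1, +5), (-5, -4, +3), (-3, -1, +5), (+0, -1, -1), (-1, +1, +5), (-5, -4, +3); they repeat the 4-cycle [(-5, -4, +3), (-3, -1, +5), (+0, -1, -1), (-1, +1, +5)].
step 10: apply (-3, -1, +5) → (-24, -14, 26)
step 11: apply (+0, -1, -1) → (-24, -15, 25)

(-24, -15, 25)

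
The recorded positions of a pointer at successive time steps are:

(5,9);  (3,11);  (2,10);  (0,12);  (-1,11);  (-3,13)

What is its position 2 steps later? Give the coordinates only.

The moves between consecutive positions are (-2,+2), (-1,-1), (-2,+2), (-1,-1), (-2,+2); they repeat the 2-cycle [(-2,+2), (-1,-1)].
step 6: apply (-1,-1) → (-4,12)
step 7: apply (-2,+2) → (-6,14)

(-6,14)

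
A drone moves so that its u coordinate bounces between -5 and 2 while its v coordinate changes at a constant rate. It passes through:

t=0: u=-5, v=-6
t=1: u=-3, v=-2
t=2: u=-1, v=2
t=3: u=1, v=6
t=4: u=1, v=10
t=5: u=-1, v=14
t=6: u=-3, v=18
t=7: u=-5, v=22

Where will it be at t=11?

u=1, v=38

The u coordinate travels 2 per step and bounces off the walls at -5 and 2.
  step 8: -5 → -3
  step 9: -3 → -1
  step 10: -1 → 1
  step 11: 1 → 1
The v coordinate changes by +4 each step: at step 11 it is 38.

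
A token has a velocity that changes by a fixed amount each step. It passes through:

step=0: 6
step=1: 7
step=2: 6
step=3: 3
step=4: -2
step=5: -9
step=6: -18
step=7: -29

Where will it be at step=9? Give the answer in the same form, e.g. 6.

Successive displacements: +1, -1, -3, -5, -7, -9, -11 — each changes by -2.
step 8: -29 − 13 → -42
step 9: -42 − 15 → -57

-57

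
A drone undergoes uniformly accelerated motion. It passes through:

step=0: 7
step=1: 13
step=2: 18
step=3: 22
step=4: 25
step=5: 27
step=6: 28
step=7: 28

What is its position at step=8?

27

First differences are +6, +5, +4, +3, +2, +1, +0; their common second difference is -1 (constant acceleration).
step 8: 28 − 1 → 27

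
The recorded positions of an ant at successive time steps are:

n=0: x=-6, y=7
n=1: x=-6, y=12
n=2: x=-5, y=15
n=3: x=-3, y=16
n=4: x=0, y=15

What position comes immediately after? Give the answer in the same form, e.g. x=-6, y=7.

x=4, y=12

First differences are (+0, +5), (+1, +3), (+2, +1), (+3, -1); their common second difference is (+1, -2) (constant acceleration).
step 5: x=0, y=15 + (+4, -3) → x=4, y=12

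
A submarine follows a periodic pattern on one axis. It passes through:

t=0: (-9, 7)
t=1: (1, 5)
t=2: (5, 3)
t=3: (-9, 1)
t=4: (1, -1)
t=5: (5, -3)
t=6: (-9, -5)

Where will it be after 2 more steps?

(5, -9)

First: cycles through -9, 1, 5 every 3 steps. Step 8 lands at position 2 of the cycle → 5.
Second: linear, -2 per step → -9 at step 8.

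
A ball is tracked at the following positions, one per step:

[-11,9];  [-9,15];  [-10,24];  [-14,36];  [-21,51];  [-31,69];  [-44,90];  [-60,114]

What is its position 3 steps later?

First differences are [+2,+6], [-1,+9], [-4,+12], [-7,+15], [-10,+18], [-13,+21], [-16,+24]; their common second difference is [-3,+3] (constant acceleration).
step 8: [-60,114] + [-19,+27] → [-79,141]
step 9: [-79,141] + [-22,+30] → [-101,171]
step 10: [-101,171] + [-25,+33] → [-126,204]

[-126,204]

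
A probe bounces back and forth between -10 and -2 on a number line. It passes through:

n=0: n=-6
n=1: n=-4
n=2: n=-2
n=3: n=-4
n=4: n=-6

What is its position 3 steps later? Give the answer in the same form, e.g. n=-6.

The value reflects between -10 and -2, moving 2 per step.
  step 5: -6 → -8
  step 6: -8 → -10
  step 7: -10 → -8

n=-8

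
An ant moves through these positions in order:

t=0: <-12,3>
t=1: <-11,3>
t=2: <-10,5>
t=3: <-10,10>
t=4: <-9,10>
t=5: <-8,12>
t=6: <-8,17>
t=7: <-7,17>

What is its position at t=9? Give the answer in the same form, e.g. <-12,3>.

<-6,24>

The moves between consecutive positions are <+1,+0>, <+1,+2>, <+0,+5>, <+1,+0>, <+1,+2>, <+0,+5>, <+1,+0>; they repeat the 3-cycle [<+1,+0>, <+1,+2>, <+0,+5>].
step 8: apply <+1,+2> → <-6,19>
step 9: apply <+0,+5> → <-6,24>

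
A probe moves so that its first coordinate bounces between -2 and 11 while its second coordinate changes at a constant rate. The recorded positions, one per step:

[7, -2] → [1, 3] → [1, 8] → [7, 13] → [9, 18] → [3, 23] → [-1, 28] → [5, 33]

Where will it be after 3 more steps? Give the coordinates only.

The first coordinate travels 6 per step and bounces off the walls at -2 and 11.
  step 8: 5 → 11
  step 9: 11 → 5
  step 10: 5 → -1
The second coordinate changes by +5 each step: at step 10 it is 48.

[-1, 48]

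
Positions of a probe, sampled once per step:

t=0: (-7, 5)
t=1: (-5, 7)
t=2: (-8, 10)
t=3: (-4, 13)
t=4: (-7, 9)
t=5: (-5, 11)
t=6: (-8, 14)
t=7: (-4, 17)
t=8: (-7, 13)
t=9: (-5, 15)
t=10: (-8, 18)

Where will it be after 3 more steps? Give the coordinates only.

The moves between consecutive positions are (+2, +2), (-3, +3), (+4, +3), (-3, -4), (+2, +2), (-3, +3), (+4, +3), (-3, -4), (+2, +2), (-3, +3); they repeat the 4-cycle [(+2, +2), (-3, +3), (+4, +3), (-3, -4)].
step 11: apply (+4, +3) → (-4, 21)
step 12: apply (-3, -4) → (-7, 17)
step 13: apply (+2, +2) → (-5, 19)

(-5, 19)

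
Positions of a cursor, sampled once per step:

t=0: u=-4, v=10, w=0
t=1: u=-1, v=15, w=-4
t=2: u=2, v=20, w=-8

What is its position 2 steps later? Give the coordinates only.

u=8, v=30, w=-16

The position changes by (+3,+5,-4) every step.
step 3: u=2, v=20, w=-8 + (+3,+5,-4) → u=5, v=25, w=-12
step 4: u=5, v=25, w=-12 + (+3,+5,-4) → u=8, v=30, w=-16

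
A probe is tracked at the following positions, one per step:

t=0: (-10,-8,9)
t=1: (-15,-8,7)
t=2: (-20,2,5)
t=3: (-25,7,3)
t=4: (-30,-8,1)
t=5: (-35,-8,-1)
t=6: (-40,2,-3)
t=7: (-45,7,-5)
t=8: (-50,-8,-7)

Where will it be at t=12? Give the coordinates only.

First: linear, -5 per step → -70 at step 12.
Second: cycles through -8, -8, 2, 7 every 4 steps. Step 12 lands at position 0 of the cycle → -8.
Third: linear, -2 per step → -15 at step 12.

(-70,-8,-15)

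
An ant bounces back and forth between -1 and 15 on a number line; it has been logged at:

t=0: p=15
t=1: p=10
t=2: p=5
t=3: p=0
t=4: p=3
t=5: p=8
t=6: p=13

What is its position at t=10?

p=1

The value travels 5 per step and bounces off the walls at -1 and 15.
  step 7: 13 → 12
  step 8: 12 → 7
  step 9: 7 → 2
  step 10: 2 → 1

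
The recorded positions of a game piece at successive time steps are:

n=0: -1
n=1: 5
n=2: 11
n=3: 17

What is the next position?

The position changes by +6 every step.
step 4: 17 + 6 → 23

23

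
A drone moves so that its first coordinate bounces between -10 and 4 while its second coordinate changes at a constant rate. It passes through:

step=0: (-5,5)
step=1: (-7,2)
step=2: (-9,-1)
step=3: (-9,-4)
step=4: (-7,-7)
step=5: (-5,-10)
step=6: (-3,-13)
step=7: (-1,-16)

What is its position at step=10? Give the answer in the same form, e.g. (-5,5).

The first coordinate travels 2 per step and bounces off the walls at -10 and 4.
  step 8: -1 → 1
  step 9: 1 → 3
  step 10: 3 → 3
The second coordinate changes by -3 each step: at step 10 it is -25.

(3,-25)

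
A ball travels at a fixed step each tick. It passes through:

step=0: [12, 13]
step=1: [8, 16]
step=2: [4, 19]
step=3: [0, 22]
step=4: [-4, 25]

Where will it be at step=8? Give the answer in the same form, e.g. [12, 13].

Constant displacement of [-4, +3] per step.
step 5: [-4, 25] + [-4, +3] → [-8, 28]
step 6: [-8, 28] + [-4, +3] → [-12, 31]
step 7: [-12, 31] + [-4, +3] → [-16, 34]
step 8: [-16, 34] + [-4, +3] → [-20, 37]

[-20, 37]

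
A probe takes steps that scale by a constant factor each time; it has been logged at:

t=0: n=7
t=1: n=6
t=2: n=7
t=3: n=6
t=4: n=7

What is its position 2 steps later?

n=7

Consecutive displacements -1, +1, -1, +1 scale by a factor of -1 each step.
step 5: 7 − 1 → n=6
step 6: 6 + 1 → n=7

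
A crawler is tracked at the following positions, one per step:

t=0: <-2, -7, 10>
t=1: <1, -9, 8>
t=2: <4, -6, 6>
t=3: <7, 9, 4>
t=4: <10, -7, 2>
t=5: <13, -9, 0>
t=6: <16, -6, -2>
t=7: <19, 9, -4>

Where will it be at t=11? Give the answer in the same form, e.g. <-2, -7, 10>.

The first coordinate changes by +3 each step, so at step 11 it is -2 + 11·(3) = 31.
The second coordinate repeats the cycle [-7, -9, -6, 9] with period 4; step 11 mod 4 = 3, giving 9.
The third coordinate changes by -2 each step, so at step 11 it is 10 + 11·(-2) = -12.

<31, 9, -12>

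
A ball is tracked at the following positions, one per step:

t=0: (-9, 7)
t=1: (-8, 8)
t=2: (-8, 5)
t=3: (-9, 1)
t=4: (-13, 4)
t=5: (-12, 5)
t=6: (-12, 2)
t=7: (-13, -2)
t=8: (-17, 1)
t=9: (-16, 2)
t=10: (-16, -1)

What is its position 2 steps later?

(-21, -2)

The moves between consecutive positions are (+1, +1), (+0, -3), (-1, -4), (-4, +3), (+1, +1), (+0, -3), (-1, -4), (-4, +3), (+1, +1), (+0, -3); they repeat the 4-cycle [(+1, +1), (+0, -3), (-1, -4), (-4, +3)].
step 11: apply (-1, -4) → (-17, -5)
step 12: apply (-4, +3) → (-21, -2)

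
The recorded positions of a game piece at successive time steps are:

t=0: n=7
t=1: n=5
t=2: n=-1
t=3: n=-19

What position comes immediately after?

n=-73

Step-to-step displacements: -2, -6, -18; each is 3× the previous.
step 4: -19 − 54 → n=-73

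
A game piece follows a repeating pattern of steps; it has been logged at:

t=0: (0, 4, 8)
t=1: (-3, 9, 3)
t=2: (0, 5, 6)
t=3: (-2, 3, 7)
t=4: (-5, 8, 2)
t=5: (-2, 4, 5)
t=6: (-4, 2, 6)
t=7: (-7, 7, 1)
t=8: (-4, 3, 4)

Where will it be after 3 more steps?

(-6, 2, 3)

Step-to-step displacements: (-3, +5, -5), (+3, -4, +3), (-2, -2, +1), (-3, +5, -5), (+3, -4, +3), (-2, -2, +1), (-3, +5, -5), (+3, -4, +3) — a repeating cycle of length 3.
step 9: apply (-2, -2, +1) → (-6, 1, 5)
step 10: apply (-3, +5, -5) → (-9, 6, 0)
step 11: apply (+3, -4, +3) → (-6, 2, 3)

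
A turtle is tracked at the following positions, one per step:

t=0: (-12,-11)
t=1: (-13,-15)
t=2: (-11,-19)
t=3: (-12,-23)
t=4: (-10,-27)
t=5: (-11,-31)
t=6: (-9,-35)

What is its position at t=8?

(-8,-43)

Differencing gives (-1,-4), (+2,-4), (-1,-4), (+2,-4), (-1,-4), (+2,-4). This is the pattern (-1,-4), (+2,-4) repeated.
step 7: apply (-1,-4) → (-10,-39)
step 8: apply (+2,-4) → (-8,-43)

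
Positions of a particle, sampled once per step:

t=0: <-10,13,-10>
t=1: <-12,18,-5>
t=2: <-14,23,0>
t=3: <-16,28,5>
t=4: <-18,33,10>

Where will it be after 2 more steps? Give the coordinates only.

Each step adds <-2,+5,+5> to the position.
step 5: <-18,33,10> + <-2,+5,+5> → <-20,38,15>
step 6: <-20,38,15> + <-2,+5,+5> → <-22,43,20>

<-22,43,20>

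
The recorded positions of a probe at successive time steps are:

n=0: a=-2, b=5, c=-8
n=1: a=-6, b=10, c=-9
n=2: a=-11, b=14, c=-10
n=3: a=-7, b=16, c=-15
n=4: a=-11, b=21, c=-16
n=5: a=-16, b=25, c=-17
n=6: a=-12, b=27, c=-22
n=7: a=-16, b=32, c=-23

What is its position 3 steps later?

The moves between consecutive positions are (-4,+5,-1), (-5,+4,-1), (+4,+2,-5), (-4,+5,-1), (-5,+4,-1), (+4,+2,-5), (-4,+5,-1); they repeat the 3-cycle [(-4,+5,-1), (-5,+4,-1), (+4,+2,-5)].
step 8: apply (-5,+4,-1) → a=-21, b=36, c=-24
step 9: apply (+4,+2,-5) → a=-17, b=38, c=-29
step 10: apply (-4,+5,-1) → a=-21, b=43, c=-30

a=-21, b=43, c=-30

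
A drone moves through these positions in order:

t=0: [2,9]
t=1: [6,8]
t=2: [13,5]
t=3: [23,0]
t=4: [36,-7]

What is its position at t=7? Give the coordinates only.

Successive displacements: [+4,-1], [+7,-3], [+10,-5], [+13,-7] — each changes by [+3,-2].
step 5: [36,-7] + [+16,-9] → [52,-16]
step 6: [52,-16] + [+19,-11] → [71,-27]
step 7: [71,-27] + [+22,-13] → [93,-40]

[93,-40]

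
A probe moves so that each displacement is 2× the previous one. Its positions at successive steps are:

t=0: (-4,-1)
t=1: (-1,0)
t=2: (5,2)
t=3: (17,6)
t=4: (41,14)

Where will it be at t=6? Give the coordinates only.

(185,62)

Consecutive displacements (+3,+1), (+6,+2), (+12,+4), (+24,+8) scale by a factor of 2 each step.
step 5: (41,14) + (+48,+16) → (89,30)
step 6: (89,30) + (+96,+32) → (185,62)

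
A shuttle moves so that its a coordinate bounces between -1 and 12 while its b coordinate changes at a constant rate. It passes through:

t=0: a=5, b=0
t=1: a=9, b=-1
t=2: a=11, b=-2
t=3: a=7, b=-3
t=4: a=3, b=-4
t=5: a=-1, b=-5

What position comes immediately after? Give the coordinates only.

The a coordinate reflects between -1 and 12, moving 4 per step.
  step 6: -1 → 3
The b coordinate changes by -1 each step: at step 6 it is -6.

a=3, b=-6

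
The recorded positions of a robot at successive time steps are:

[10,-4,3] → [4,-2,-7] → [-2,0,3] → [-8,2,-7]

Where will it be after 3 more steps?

The first coordinate changes by -6 each step, so at step 6 it is 10 + 6·(-6) = -26.
The second coordinate changes by +2 each step, so at step 6 it is -4 + 6·(2) = 8.
The third coordinate repeats the cycle [3, -7] with period 2; step 6 mod 2 = 0, giving 3.

[-26,8,3]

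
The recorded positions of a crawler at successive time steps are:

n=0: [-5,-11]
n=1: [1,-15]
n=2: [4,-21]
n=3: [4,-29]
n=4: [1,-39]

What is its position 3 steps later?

Taking differences between consecutive positions: [+6,-4], [+3,-6], [+0,-8], [-3,-10]. These grow by [-3,-2] each step.
step 5: [1,-39] + [-6,-12] → [-5,-51]
step 6: [-5,-51] + [-9,-14] → [-14,-65]
step 7: [-14,-65] + [-12,-16] → [-26,-81]

[-26,-81]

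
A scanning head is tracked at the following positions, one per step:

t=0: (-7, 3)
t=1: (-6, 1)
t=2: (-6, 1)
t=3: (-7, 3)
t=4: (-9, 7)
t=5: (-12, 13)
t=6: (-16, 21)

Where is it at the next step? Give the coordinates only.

(-21, 31)

Successive displacements: (+1, -2), (+0, +0), (-1, +2), (-2, +4), (-3, +6), (-4, +8) — each changes by (-1, +2).
step 7: (-16, 21) + (-5, +10) → (-21, 31)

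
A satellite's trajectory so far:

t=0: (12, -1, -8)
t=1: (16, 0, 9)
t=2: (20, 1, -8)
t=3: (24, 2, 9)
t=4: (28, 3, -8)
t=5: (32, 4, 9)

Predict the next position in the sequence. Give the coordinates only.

(36, 5, -8)

First: linear, +4 per step → 36 at step 6.
Second: linear, +1 per step → 5 at step 6.
Third: cycles through -8, 9 every 2 steps. Step 6 lands at position 0 of the cycle → -8.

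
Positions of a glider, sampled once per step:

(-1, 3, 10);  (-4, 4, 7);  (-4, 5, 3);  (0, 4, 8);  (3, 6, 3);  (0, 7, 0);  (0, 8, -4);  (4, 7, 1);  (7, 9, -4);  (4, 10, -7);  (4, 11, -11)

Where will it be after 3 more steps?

(8, 13, -14)

Differencing gives (-3, +1, -3), (+0, +1, -4), (+4, -1, +5), (+3, +2, -5), (-3, +1, -3), (+0, +1, -4), (+4, -1, +5), (+3, +2, -5), (-3, +1, -3), (+0, +1, -4). This is the pattern (-3, +1, -3), (+0, +1, -4), (+4, -1, +5), (+3, +2, -5) repeated.
step 11: apply (+4, -1, +5) → (8, 10, -6)
step 12: apply (+3, +2, -5) → (11, 12, -11)
step 13: apply (-3, +1, -3) → (8, 13, -14)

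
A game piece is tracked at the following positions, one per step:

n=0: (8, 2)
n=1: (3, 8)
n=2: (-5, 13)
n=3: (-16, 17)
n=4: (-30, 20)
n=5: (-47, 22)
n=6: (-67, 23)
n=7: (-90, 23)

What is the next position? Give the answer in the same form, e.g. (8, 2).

First differences are (-5, +6), (-8, +5), (-11, +4), (-14, +3), (-17, +2), (-20, +1), (-23, +0); their common second difference is (-3, -1) (constant acceleration).
step 8: (-90, 23) + (-26, -1) → (-116, 22)

(-116, 22)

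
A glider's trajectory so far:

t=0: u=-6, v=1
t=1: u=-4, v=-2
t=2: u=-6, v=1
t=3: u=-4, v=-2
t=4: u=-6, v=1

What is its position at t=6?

The jumps are (+2,-3), (-2,+3), (+2,-3), (-2,+3) — a geometric progression with ratio -1.
step 5: u=-6, v=1 + (+2,-3) → u=-4, v=-2
step 6: u=-4, v=-2 + (-2,+3) → u=-6, v=1

u=-6, v=1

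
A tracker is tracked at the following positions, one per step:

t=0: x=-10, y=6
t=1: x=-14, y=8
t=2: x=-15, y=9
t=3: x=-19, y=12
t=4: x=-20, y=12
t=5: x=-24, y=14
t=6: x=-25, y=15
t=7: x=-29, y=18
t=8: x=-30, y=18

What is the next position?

x=-34, y=20

The moves between consecutive positions are (-4, +2), (-1, +1), (-4, +3), (-1, +0), (-4, +2), (-1, +1), (-4, +3), (-1, +0); they repeat the 4-cycle [(-4, +2), (-1, +1), (-4, +3), (-1, +0)].
step 9: apply (-4, +2) → x=-34, y=20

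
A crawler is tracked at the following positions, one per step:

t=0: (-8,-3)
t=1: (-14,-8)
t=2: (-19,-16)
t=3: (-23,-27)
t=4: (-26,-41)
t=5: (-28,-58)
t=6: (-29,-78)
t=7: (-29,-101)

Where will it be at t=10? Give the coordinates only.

(-23,-188)

Successive displacements: (-6,-5), (-5,-8), (-4,-11), (-3,-14), (-2,-17), (-1,-20), (+0,-23) — each changes by (+1,-3).
step 8: (-29,-101) + (+1,-26) → (-28,-127)
step 9: (-28,-127) + (+2,-29) → (-26,-156)
step 10: (-26,-156) + (+3,-32) → (-23,-188)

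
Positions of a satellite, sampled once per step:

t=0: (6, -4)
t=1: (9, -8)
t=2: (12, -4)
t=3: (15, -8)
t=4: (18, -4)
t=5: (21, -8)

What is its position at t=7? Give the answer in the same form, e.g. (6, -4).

The first coordinate changes by +3 each step, so at step 7 it is 6 + 7·(3) = 27.
The second coordinate repeats the cycle [-4, -8] with period 2; step 7 mod 2 = 1, giving -8.

(27, -8)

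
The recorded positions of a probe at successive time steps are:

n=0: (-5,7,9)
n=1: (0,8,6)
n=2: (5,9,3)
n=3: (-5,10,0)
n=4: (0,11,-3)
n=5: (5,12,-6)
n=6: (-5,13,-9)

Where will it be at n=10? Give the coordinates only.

(0,17,-21)

The first coordinate repeats the cycle [-5, 0, 5] with period 3; step 10 mod 3 = 1, giving 0.
The second coordinate changes by +1 each step, so at step 10 it is 7 + 10·(1) = 17.
The third coordinate changes by -3 each step, so at step 10 it is 9 + 10·(-3) = -21.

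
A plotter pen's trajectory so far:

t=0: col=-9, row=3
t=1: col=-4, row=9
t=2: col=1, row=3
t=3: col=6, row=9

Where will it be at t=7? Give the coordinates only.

The col coordinate changes by +5 each step, so at step 7 it is -9 + 7·(5) = 26.
The row coordinate repeats the cycle [3, 9] with period 2; step 7 mod 2 = 1, giving 9.

col=26, row=9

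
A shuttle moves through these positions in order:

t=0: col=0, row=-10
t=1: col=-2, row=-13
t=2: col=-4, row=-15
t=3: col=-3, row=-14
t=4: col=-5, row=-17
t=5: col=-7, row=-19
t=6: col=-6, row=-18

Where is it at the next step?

The moves between consecutive positions are (-2, -3), (-2, -2), (+1, +1), (-2, -3), (-2, -2), (+1, +1); they repeat the 3-cycle [(-2, -3), (-2, -2), (+1, +1)].
step 7: apply (-2, -3) → col=-8, row=-21

col=-8, row=-21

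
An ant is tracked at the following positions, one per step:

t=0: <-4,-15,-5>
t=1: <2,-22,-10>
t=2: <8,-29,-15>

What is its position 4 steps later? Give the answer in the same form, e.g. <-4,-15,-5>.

The position changes by <+6,-7,-5> every step.
step 3: <8,-29,-15> + <+6,-7,-5> → <14,-36,-20>
step 4: <14,-36,-20> + <+6,-7,-5> → <20,-43,-25>
step 5: <20,-43,-25> + <+6,-7,-5> → <26,-50,-30>
step 6: <26,-50,-30> + <+6,-7,-5> → <32,-57,-35>

<32,-57,-35>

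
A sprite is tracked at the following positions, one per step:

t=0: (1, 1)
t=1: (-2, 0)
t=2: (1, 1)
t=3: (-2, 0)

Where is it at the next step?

Step-to-step displacements: (-3, -1), (+3, +1), (-3, -1); each is -1× the previous.
step 4: (-2, 0) + (+3, +1) → (1, 1)

(1, 1)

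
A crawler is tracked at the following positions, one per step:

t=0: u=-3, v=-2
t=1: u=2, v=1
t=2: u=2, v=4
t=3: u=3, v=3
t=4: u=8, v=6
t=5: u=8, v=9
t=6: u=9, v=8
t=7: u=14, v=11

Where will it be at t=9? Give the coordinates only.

u=15, v=13

Differencing gives (+5,+3), (+0,+3), (+1,-1), (+5,+3), (+0,+3), (+1,-1), (+5,+3). This is the pattern (+5,+3), (+0,+3), (+1,-1) repeated.
step 8: apply (+0,+3) → u=14, v=14
step 9: apply (+1,-1) → u=15, v=13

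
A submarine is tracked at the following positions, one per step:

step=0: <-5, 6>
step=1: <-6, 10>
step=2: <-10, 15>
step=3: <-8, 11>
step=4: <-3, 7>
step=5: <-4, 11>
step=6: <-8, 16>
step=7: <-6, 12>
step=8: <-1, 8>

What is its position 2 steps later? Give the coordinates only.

Differencing gives <-1, +4>, <-4, +5>, <+2, -4>, <+5, -4>, <-1, +4>, <-4, +5>, <+2, -4>, <+5, -4>. This is the pattern <-1, +4>, <-4, +5>, <+2, -4>, <+5, -4> repeated.
step 9: apply <-1, +4> → <-2, 12>
step 10: apply <-4, +5> → <-6, 17>

<-6, 17>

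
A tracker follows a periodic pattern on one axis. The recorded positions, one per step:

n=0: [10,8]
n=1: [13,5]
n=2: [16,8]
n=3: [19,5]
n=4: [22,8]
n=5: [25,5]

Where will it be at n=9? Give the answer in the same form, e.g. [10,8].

[37,5]

First: linear, +3 per step → 37 at step 9.
Second: cycles through 8, 5 every 2 steps. Step 9 lands at position 1 of the cycle → 5.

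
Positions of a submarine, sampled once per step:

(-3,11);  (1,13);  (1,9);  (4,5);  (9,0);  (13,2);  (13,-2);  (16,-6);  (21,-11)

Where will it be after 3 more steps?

The moves between consecutive positions are (+4,+2), (+0,-4), (+3,-4), (+5,-5), (+4,+2), (+0,-4), (+3,-4), (+5,-5); they repeat the 4-cycle [(+4,+2), (+0,-4), (+3,-4), (+5,-5)].
step 9: apply (+4,+2) → (25,-9)
step 10: apply (+0,-4) → (25,-13)
step 11: apply (+3,-4) → (28,-17)

(28,-17)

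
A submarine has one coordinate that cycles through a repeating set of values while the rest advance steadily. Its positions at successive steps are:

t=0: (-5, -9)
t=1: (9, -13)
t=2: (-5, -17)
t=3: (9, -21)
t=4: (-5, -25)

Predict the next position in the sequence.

(9, -29)

First: cycles through -5, 9 every 2 steps. Step 5 lands at position 1 of the cycle → 9.
Second: linear, -4 per step → -29 at step 5.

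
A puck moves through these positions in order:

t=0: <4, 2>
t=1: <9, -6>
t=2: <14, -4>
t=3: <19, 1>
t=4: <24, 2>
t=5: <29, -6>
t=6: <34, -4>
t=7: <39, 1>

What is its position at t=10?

The first coordinate changes by +5 each step, so at step 10 it is 4 + 10·(5) = 54.
The second coordinate repeats the cycle [2, -6, -4, 1] with period 4; step 10 mod 4 = 2, giving -4.

<54, -4>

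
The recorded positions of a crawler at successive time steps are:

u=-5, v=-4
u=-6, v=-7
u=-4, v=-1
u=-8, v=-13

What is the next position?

u=0, v=11

The jumps are (-1,-3), (+2,+6), (-4,-12) — a geometric progression with ratio -2.
step 4: u=-8, v=-13 + (+8,+24) → u=0, v=11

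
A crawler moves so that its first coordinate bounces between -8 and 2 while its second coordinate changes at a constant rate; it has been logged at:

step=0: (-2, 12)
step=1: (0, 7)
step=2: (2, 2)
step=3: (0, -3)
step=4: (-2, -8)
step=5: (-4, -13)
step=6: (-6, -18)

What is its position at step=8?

(-6, -28)

The first coordinate reflects between -8 and 2, moving 2 per step.
  step 7: -6 → -8
  step 8: -8 → -6
The second coordinate changes by -5 each step: at step 8 it is -28.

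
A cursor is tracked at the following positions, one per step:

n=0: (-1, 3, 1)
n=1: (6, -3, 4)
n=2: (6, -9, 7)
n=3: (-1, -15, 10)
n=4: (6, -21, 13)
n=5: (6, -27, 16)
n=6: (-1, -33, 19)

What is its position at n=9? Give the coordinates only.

The first coordinate repeats the cycle [-1, 6, 6] with period 3; step 9 mod 3 = 0, giving -1.
The second coordinate changes by -6 each step, so at step 9 it is 3 + 9·(-6) = -51.
The third coordinate changes by +3 each step, so at step 9 it is 1 + 9·(3) = 28.

(-1, -51, 28)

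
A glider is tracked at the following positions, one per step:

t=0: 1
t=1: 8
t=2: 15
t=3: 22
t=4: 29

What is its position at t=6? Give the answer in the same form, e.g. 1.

43

The position changes by +7 every step.
step 5: 29 + 7 → 36
step 6: 36 + 7 → 43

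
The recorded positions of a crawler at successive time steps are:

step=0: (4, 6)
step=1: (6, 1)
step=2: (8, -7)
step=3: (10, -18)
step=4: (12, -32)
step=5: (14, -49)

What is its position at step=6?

(16, -69)

Taking differences between consecutive positions: (+2, -5), (+2, -8), (+2, -11), (+2, -14), (+2, -17). These grow by (+0, -3) each step.
step 6: (14, -49) + (+2, -20) → (16, -69)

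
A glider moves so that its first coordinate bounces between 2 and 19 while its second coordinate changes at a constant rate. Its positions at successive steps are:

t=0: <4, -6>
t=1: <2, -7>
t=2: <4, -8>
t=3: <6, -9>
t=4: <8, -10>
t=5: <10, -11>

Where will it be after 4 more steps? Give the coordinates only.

<18, -15>

The first coordinate travels 2 per step and bounces off the walls at 2 and 19.
  step 6: 10 → 12
  step 7: 12 → 14
  step 8: 14 → 16
  step 9: 16 → 18
The second coordinate changes by -1 each step: at step 9 it is -15.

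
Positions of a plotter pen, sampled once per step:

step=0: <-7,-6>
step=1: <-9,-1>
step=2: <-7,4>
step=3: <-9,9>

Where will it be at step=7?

First: cycles through -7, -9 every 2 steps. Step 7 lands at position 1 of the cycle → -9.
Second: linear, +5 per step → 29 at step 7.

<-9,29>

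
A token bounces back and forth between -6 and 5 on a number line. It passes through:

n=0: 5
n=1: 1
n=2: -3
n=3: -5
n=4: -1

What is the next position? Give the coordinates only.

3

The value travels 4 per step and bounces off the walls at -6 and 5.
  step 5: -1 → 3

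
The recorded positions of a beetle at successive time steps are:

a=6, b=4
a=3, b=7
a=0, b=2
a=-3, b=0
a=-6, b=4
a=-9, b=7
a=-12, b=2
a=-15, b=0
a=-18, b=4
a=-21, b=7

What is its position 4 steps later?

a=-33, b=7

A: linear, -3 per step → -33 at step 13.
B: cycles through 4, 7, 2, 0 every 4 steps. Step 13 lands at position 1 of the cycle → 7.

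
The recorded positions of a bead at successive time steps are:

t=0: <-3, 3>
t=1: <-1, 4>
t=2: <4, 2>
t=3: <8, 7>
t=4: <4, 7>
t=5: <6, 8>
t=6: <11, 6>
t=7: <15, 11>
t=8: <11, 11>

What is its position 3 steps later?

<22, 15>

The moves between consecutive positions are <+2, +1>, <+5, -2>, <+4, +5>, <-4, +0>, <+2, +1>, <+5, -2>, <+4, +5>, <-4, +0>; they repeat the 4-cycle [<+2, +1>, <+5, -2>, <+4, +5>, <-4, +0>].
step 9: apply <+2, +1> → <13, 12>
step 10: apply <+5, -2> → <18, 10>
step 11: apply <+4, +5> → <22, 15>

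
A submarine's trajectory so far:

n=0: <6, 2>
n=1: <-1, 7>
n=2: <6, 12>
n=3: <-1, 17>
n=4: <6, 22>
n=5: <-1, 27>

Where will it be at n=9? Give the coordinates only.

<-1, 47>

First: cycles through 6, -1 every 2 steps. Step 9 lands at position 1 of the cycle → -1.
Second: linear, +5 per step → 47 at step 9.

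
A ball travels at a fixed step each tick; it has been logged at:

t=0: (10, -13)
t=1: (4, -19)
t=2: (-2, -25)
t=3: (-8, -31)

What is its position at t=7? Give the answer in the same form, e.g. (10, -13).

The position changes by (-6, -6) every step.
step 4: (-8, -31) + (-6, -6) → (-14, -37)
step 5: (-14, -37) + (-6, -6) → (-20, -43)
step 6: (-20, -43) + (-6, -6) → (-26, -49)
step 7: (-26, -49) + (-6, -6) → (-32, -55)

(-32, -55)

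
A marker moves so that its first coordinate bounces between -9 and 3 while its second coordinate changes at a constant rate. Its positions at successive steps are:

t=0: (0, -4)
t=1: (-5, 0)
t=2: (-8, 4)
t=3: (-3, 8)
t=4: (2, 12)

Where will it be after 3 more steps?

(-7, 24)

The first coordinate reflects between -9 and 3, moving 5 per step.
  step 5: 2 → -1
  step 6: -1 → -6
  step 7: -6 → -7
The second coordinate changes by +4 each step: at step 7 it is 24.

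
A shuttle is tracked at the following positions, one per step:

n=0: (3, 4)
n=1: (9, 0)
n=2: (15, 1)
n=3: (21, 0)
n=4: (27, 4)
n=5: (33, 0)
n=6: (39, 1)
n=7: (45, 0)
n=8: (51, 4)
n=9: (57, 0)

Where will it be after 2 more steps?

First: linear, +6 per step → 69 at step 11.
Second: cycles through 4, 0, 1, 0 every 4 steps. Step 11 lands at position 3 of the cycle → 0.

(69, 0)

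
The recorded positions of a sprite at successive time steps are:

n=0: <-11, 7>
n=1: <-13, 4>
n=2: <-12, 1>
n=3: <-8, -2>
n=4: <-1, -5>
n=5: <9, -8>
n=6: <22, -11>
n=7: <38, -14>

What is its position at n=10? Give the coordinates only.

Taking differences between consecutive positions: <-2, -3>, <+1, -3>, <+4, -3>, <+7, -3>, <+10, -3>, <+13, -3>, <+16, -3>. These grow by <+3, +0> each step.
step 8: <38, -14> + <+19, -3> → <57, -17>
step 9: <57, -17> + <+22, -3> → <79, -20>
step 10: <79, -20> + <+25, -3> → <104, -23>

<104, -23>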